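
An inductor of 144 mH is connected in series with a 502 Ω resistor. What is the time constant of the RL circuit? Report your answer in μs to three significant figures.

τ = L/R = (0.144 H)/(502 Ω) = 2.869×10^-4 s.

τ ≈ 287 μs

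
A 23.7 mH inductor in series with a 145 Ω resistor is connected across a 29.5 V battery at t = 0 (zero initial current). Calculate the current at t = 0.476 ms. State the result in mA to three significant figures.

τ = L/R = 2.370×10^-2/145 = 1.634×10^-4 s; final current I_∞ = ε/R = 29.5/145 = 0.2034 A.
I(t) = I_∞(1 − e^(−t/τ)) with t/τ = 2.912.
I = (0.2034)(1 − e^(−2.912)) = 0.1924 A.

I ≈ 192 mA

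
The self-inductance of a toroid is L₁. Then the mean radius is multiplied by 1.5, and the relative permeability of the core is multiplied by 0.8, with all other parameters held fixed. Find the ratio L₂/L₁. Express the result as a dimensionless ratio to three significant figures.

L₂/L₁ = 0.533

For a toroid, L ∝ μᵣN²A/R.
L₂/L₁ = (1.5)^-1 × (0.8) = 0.533.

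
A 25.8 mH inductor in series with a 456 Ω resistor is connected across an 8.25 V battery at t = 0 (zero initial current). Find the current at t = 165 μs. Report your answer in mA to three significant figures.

I ≈ 17.1 mA

τ = L/R = 2.580×10^-2/456 = 5.658×10^-5 s; final current I_∞ = ε/R = 8.25/456 = 1.809×10^-2 A.
I(t) = I_∞(1 − e^(−t/τ)) with t/τ = 2.916.
I = (1.809×10^-2)(1 − e^(−2.916)) = 1.711×10^-2 A.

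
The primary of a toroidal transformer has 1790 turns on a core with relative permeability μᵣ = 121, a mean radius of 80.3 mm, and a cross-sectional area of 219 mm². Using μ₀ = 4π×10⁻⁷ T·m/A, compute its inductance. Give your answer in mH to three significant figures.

For a thin toroid, L = μ₀μᵣN²A/(2πR).
L = (4π×10⁻⁷)(121)(1790)²(2.190×10^-4) / (2π×8.030×10^-2 m) = 0.21147 H.

L ≈ 211 mH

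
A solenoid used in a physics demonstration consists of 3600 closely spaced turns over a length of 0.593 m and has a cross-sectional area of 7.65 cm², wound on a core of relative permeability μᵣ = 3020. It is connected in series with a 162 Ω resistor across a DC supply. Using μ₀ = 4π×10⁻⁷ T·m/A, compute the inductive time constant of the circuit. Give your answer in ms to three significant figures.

τ ≈ 392 ms

A = 7.65 cm² = 7.650×10^-4 m².
L = μ₀μᵣN²A/ℓ = (4π×10⁻⁷)(3020)(3600)²(7.650×10^-4)/(0.593) = 63.4496 H.
τ = L/R = (63.4496)/(162) = 0.3917 s.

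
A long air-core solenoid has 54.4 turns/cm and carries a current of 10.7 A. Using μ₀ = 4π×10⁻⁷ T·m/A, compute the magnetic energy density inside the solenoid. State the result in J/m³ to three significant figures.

u ≈ 2130 J/m³

B = μ₀nI = (4π×10⁻⁷)(5.440×10^3)(10.7) = 7.3146×10^-2 T.
u = B²/(2μ₀) = (7.3146×10^-2)²/(2×4π×10⁻⁷) = 2.129×10^3 J/m³.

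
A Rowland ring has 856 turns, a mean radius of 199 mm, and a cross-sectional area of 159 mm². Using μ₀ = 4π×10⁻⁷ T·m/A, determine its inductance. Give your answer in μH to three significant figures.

For a thin toroid, L = μ₀N²A/(2πR).
L = (4π×10⁻⁷)(856)²(1.590×10^-4) / (2π×0.199 m) = 1.171×10^-4 H.

L ≈ 117 μH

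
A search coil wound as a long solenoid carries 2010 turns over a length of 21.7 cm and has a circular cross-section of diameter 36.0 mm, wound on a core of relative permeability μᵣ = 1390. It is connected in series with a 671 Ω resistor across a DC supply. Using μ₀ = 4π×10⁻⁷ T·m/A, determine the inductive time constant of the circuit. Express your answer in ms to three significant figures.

A = π(d/2)² = π(1.800×10^-2 m)² = 1.018×10^-3 m².
L = μ₀μᵣN²A/ℓ = (4π×10⁻⁷)(1390)(2010)²(1.018×10^-3)/(0.217) = 33.1 H.
τ = L/R = (33.1)/(671) = 4.933×10^-2 s.

τ ≈ 49.3 ms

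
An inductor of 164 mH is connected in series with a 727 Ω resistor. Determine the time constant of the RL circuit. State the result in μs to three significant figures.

τ = L/R = (0.164 H)/(727 Ω) = 2.256×10^-4 s.

τ ≈ 226 μs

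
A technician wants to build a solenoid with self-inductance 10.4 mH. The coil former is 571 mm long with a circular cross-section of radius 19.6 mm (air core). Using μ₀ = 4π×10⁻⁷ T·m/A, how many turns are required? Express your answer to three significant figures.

N ≈ 1980 turns

A = πr² = π(1.960×10^-2 m)² = 1.207×10^-3 m².
From L = μ₀N²A/ℓ, N = √(Lℓ / (μ₀A)).
N = √[(1.040×10^-2)(0.571) / ((4π×10⁻⁷)×1.207×10^-3)] = √(3.916×10^6) ≈ 1978.8.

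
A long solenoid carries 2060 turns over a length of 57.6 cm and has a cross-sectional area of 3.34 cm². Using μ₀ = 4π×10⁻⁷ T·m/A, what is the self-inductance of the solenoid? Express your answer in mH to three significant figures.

L ≈ 3.09 mH

A = 3.34 cm² = 3.340×10^-4 m².
For a long solenoid, L = μ₀N²A/ℓ.
L = (4π×10⁻⁷)(2060)²(3.340×10^-4)/(0.576 m) = 3.092×10^-3 H.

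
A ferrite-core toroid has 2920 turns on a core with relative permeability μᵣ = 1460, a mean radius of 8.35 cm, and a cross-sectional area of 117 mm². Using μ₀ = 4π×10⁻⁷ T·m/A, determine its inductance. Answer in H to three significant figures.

L ≈ 3.49 H

For a thin toroid, L = μ₀μᵣN²A/(2πR).
L = (4π×10⁻⁷)(1460)(2920)²(1.170×10^-4) / (2π×8.350×10^-2 m) = 3.489 H.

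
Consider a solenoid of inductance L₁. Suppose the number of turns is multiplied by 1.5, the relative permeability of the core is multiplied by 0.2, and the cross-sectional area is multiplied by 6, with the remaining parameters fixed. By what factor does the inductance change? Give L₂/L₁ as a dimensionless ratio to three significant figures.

For a solenoid, L ∝ μᵣN²A/ℓ.
L₂/L₁ = (1.5)^2 × (0.2) × (6) = 2.70.

L₂/L₁ = 2.70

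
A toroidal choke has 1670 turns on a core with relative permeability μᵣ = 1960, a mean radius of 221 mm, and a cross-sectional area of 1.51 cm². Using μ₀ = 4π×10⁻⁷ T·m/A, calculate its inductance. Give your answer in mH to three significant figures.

For a thin toroid, L = μ₀μᵣN²A/(2πR).
L = (4π×10⁻⁷)(1960)(1670)²(1.510×10^-4) / (2π×0.221 m) = 0.747 H.

L ≈ 747 mH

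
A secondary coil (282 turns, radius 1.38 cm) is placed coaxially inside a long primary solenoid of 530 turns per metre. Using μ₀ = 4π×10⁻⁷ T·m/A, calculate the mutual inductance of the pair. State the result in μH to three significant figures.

M ≈ 112 μH

The outer solenoid produces a uniform field B₁ = μ₀n₁I₁ across the inner coil,
so the flux linkage is N₂Φ = N₂B₁A₂ = μ₀n₁N₂A₂·I₁, giving M = μ₀n₁N₂A₂.
A₂ = πr² = π(1.380×10^-2 m)² = 5.983×10^-4 m².
M = (4π×10⁻⁷)(530)(282)(5.983×10^-4) = 1.124×10^-4 H.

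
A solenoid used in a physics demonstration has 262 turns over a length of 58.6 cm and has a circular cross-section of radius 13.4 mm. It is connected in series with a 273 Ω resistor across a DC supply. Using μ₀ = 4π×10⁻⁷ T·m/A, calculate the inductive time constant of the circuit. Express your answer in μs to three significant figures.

τ ≈ 0.304 μs

A = πr² = π(1.340×10^-2 m)² = 5.641×10^-4 m².
L = μ₀N²A/ℓ = (4π×10⁻⁷)(262)²(5.641×10^-4)/(0.586) = 8.304×10^-5 H.
τ = L/R = (8.304×10^-5)/(273) = 3.042×10^-7 s.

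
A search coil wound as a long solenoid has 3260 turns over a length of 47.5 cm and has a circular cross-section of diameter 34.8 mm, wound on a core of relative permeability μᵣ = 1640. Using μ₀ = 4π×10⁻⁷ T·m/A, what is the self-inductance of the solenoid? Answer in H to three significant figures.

L ≈ 43.9 H

A = π(d/2)² = π(1.740×10^-2 m)² = 9.511×10^-4 m².
For a long solenoid, L = μ₀μᵣN²A/ℓ.
L = (4π×10⁻⁷)(1640)(3260)²(9.511×10^-4)/(0.475 m) = 43.86 H.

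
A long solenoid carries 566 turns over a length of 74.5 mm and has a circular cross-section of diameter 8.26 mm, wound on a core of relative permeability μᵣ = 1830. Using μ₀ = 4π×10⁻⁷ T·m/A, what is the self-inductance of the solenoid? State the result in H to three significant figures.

L ≈ 0.530 H

A = π(d/2)² = π(4.130×10^-3 m)² = 5.359×10^-5 m².
For a long solenoid, L = μ₀μᵣN²A/ℓ.
L = (4π×10⁻⁷)(1830)(566)²(5.359×10^-5)/(7.450×10^-2 m) = 0.5299 H.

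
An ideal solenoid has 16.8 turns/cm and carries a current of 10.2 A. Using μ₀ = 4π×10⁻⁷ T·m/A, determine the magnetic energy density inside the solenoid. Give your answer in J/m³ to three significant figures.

u ≈ 185 J/m³

B = μ₀nI = (4π×10⁻⁷)(1.680×10^3)(10.2) = 2.153×10^-2 T.
u = B²/(2μ₀) = (2.153×10^-2)²/(2×4π×10⁻⁷) = 184.5 J/m³.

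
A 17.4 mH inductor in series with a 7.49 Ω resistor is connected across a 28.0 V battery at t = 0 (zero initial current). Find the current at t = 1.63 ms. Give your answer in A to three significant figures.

τ = L/R = 1.740×10^-2/7.49 = 2.323×10^-3 s; final current I_∞ = ε/R = 28.0/7.49 = 3.738 A.
I(t) = I_∞(1 − e^(−t/τ)) with t/τ = 0.702.
I = (3.738)(1 − e^(−0.702)) = 1.88498 A.

I ≈ 1.88 A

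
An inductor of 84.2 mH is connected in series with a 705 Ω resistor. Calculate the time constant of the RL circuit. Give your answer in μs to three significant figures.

τ ≈ 119 μs

τ = L/R = (8.420×10^-2 H)/(705 Ω) = 1.194×10^-4 s.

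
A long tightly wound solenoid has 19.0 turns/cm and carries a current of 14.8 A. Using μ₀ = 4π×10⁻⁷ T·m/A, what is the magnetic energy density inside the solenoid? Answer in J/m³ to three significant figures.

u ≈ 497 J/m³

B = μ₀nI = (4π×10⁻⁷)(1.900×10^3)(14.8) = 3.534×10^-2 T.
u = B²/(2μ₀) = (3.534×10^-2)²/(2×4π×10⁻⁷) = 496.8 J/m³.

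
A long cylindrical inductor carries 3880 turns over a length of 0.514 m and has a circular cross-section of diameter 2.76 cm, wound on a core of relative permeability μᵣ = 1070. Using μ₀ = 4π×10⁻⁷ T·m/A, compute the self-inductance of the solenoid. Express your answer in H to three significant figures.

L ≈ 23.6 H

A = π(d/2)² = π(1.380×10^-2 m)² = 5.983×10^-4 m².
For a long solenoid, L = μ₀μᵣN²A/ℓ.
L = (4π×10⁻⁷)(1070)(3880)²(5.983×10^-4)/(0.514 m) = 23.56 H.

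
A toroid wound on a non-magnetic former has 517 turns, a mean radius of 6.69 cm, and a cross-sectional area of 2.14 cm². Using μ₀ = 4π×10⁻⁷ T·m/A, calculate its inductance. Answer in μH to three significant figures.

For a thin toroid, L = μ₀N²A/(2πR).
L = (4π×10⁻⁷)(517)²(2.140×10^-4) / (2π×6.690×10^-2 m) = 1.710×10^-4 H.

L ≈ 171 μH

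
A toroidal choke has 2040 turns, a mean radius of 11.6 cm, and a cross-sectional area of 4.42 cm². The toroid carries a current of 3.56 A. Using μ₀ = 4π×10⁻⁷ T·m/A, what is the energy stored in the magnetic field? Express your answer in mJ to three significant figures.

L = μ₀N²A/(2πR) = (4π×10⁻⁷)(2040)²(4.420×10^-4)/(2π×0.116) = 3.171×10^-3 H.
U = ½LI² = ½(3.171×10^-3)(3.56)² = 2.010×10^-2 J.

U ≈ 20.1 mJ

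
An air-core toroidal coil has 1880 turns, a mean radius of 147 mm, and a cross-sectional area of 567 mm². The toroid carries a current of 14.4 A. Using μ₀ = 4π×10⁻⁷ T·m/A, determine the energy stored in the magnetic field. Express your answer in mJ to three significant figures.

L = μ₀N²A/(2πR) = (4π×10⁻⁷)(1880)²(5.670×10^-4)/(2π×0.147) = 2.727×10^-3 H.
U = ½LI² = ½(2.727×10^-3)(14.4)² = 0.2827 J.

U ≈ 283 mJ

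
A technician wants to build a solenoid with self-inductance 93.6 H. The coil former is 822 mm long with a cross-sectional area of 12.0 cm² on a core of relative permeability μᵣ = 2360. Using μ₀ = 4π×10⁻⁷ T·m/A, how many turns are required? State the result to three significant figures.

A = 12.0 cm² = 1.200×10^-3 m².
From L = μ₀μᵣN²A/ℓ, N = √(Lℓ / (μ₀μᵣA)).
N = √[(93.6)(0.822) / ((4π×10⁻⁷)(2360)×1.200×10^-3)] = √(2.162×10^7) ≈ 4649.7.

N ≈ 4650 turns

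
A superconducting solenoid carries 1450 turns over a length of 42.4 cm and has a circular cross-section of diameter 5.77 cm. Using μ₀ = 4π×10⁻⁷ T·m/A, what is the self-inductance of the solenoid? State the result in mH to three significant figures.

A = π(d/2)² = π(2.885×10^-2 m)² = 2.6148×10^-3 m².
For a long solenoid, L = μ₀N²A/ℓ.
L = (4π×10⁻⁷)(1450)²(2.6148×10^-3)/(0.424 m) = 1.629×10^-2 H.

L ≈ 16.3 mH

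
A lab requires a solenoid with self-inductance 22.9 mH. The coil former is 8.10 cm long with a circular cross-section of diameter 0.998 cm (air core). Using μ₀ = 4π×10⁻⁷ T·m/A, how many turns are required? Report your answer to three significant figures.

A = π(d/2)² = π(4.990×10^-3 m)² = 7.823×10^-5 m².
From L = μ₀N²A/ℓ, N = √(Lℓ / (μ₀A)).
N = √[(2.290×10^-2)(8.100×10^-2) / ((4π×10⁻⁷)×7.823×10^-5)] = √(1.887×10^7) ≈ 4343.9.

N ≈ 4340 turns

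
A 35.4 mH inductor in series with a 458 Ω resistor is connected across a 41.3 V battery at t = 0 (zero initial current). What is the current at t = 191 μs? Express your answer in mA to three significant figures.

τ = L/R = 3.540×10^-2/458 = 7.729×10^-5 s; final current I_∞ = ε/R = 41.3/458 = 9.017×10^-2 A.
I(t) = I_∞(1 − e^(−t/τ)) with t/τ = 2.471.
I = (9.017×10^-2)(1 − e^(−2.471)) = 8.256×10^-2 A.

I ≈ 82.6 mA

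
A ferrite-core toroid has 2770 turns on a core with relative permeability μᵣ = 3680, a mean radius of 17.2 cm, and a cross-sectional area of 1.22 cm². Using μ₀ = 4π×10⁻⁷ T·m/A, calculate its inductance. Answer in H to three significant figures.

L ≈ 4.01 H

For a thin toroid, L = μ₀μᵣN²A/(2πR).
L = (4π×10⁻⁷)(3680)(2770)²(1.220×10^-4) / (2π×0.172 m) = 4.006 H.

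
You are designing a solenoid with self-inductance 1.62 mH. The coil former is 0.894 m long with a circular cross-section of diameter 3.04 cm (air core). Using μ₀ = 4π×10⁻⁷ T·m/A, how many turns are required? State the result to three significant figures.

N ≈ 1260 turns

A = π(d/2)² = π(1.520×10^-2 m)² = 7.258×10^-4 m².
From L = μ₀N²A/ℓ, N = √(Lℓ / (μ₀A)).
N = √[(1.620×10^-3)(0.894) / ((4π×10⁻⁷)×7.258×10^-4)] = √(1.588×10^6) ≈ 1260.1.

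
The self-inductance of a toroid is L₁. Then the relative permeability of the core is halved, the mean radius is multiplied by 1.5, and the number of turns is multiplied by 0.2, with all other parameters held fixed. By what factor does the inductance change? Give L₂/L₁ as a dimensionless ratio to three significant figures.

For a toroid, L ∝ μᵣN²A/R.
L₂/L₁ = (0.5) × (1.5)^-1 × (0.2)^2 = 0.0133.

L₂/L₁ = 0.0133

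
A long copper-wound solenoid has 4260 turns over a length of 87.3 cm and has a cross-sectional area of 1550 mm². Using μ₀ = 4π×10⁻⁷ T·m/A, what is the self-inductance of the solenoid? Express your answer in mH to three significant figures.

A = 1550 mm² = 1.550×10^-3 m².
For a long solenoid, L = μ₀N²A/ℓ.
L = (4π×10⁻⁷)(4260)²(1.550×10^-3)/(0.873 m) = 4.049×10^-2 H.

L ≈ 40.5 mH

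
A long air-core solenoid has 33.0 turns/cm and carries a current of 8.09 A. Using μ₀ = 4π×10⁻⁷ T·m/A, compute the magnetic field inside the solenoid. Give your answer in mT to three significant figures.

Inside a long solenoid, B = μ₀nI.
B = (4π×10⁻⁷)(3.300×10^3 m⁻¹)(8.09 A) = 3.3548×10^-2 T.

B ≈ 33.5 mT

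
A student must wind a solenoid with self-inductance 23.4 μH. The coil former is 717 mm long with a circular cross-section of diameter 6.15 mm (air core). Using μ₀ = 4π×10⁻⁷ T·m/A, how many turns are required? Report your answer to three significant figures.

A = π(d/2)² = π(3.075×10^-3 m)² = 2.971×10^-5 m².
From L = μ₀N²A/ℓ, N = √(Lℓ / (μ₀A)).
N = √[(2.340×10^-5)(0.717) / ((4π×10⁻⁷)×2.971×10^-5)] = √(4.4945×10^5) ≈ 670.4.

N ≈ 670 turns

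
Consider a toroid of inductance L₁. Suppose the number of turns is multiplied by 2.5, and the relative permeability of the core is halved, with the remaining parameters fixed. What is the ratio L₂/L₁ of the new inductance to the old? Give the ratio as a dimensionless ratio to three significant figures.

For a toroid, L ∝ μᵣN²A/R.
L₂/L₁ = (2.5)^2 × (0.5) = 3.13.

L₂/L₁ = 3.13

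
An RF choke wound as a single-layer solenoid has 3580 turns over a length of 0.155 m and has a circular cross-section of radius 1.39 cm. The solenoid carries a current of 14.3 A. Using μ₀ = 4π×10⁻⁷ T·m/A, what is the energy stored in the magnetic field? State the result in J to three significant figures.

U ≈ 6.45 J

A = πr² = π(1.390×10^-2 m)² = 6.070×10^-4 m².
L = μ₀N²A/ℓ = (4π×10⁻⁷)(3580)²(6.070×10^-4)/(0.155) = 6.307×10^-2 H.
U = ½LI² = ½(6.307×10^-2)(14.3)² = 6.449 J.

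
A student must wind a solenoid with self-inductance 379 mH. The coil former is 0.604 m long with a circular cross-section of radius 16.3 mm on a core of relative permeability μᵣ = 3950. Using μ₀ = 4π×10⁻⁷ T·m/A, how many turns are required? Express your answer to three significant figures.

A = πr² = π(1.630×10^-2 m)² = 8.347×10^-4 m².
From L = μ₀μᵣN²A/ℓ, N = √(Lℓ / (μ₀μᵣA)).
N = √[(0.379)(0.604) / ((4π×10⁻⁷)(3950)×8.347×10^-4)] = √(5.525×10^4) ≈ 235.1.

N ≈ 235 turns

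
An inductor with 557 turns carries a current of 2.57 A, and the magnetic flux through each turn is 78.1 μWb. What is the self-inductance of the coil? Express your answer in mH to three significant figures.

L ≈ 16.9 mH

Self-inductance is defined by L = NΦ_B/I (flux linkage over current).
L = (557)(7.810×10^-5 Wb)/(2.57 A) = 1.693×10^-2 H.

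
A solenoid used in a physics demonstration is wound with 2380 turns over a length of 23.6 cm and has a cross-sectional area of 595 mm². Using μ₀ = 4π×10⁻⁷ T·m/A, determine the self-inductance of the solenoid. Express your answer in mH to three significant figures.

A = 595 mm² = 5.950×10^-4 m².
For a long solenoid, L = μ₀N²A/ℓ.
L = (4π×10⁻⁷)(2380)²(5.950×10^-4)/(0.236 m) = 1.7946×10^-2 H.

L ≈ 17.9 mH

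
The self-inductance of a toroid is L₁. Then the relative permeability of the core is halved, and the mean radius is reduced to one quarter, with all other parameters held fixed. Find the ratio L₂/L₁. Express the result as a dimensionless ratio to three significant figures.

For a toroid, L ∝ μᵣN²A/R.
L₂/L₁ = (0.5) × (0.25)^-1 = 2.00.

L₂/L₁ = 2.00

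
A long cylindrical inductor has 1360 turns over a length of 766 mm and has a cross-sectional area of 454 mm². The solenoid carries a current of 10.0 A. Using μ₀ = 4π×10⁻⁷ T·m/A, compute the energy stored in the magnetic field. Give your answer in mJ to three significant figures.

U ≈ 68.9 mJ

A = 454 mm² = 4.540×10^-4 m².
L = μ₀N²A/ℓ = (4π×10⁻⁷)(1360)²(4.540×10^-4)/(0.766) = 1.378×10^-3 H.
U = ½LI² = ½(1.378×10^-3)(10.0)² = 6.888×10^-2 J.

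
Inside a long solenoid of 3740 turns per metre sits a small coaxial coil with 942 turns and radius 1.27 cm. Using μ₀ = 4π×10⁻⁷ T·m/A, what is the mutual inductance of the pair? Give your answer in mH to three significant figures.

M ≈ 2.24 mH

The outer solenoid produces a uniform field B₁ = μ₀n₁I₁ across the inner coil,
so the flux linkage is N₂Φ = N₂B₁A₂ = μ₀n₁N₂A₂·I₁, giving M = μ₀n₁N₂A₂.
A₂ = πr² = π(1.270×10^-2 m)² = 5.067×10^-4 m².
M = (4π×10⁻⁷)(3740)(942)(5.067×10^-4) = 2.243×10^-3 H.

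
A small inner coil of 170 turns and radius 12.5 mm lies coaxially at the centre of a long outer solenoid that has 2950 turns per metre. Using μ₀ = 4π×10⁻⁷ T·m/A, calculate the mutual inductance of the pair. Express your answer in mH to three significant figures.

M ≈ 0.309 mH

The outer solenoid produces a uniform field B₁ = μ₀n₁I₁ across the inner coil,
so the flux linkage is N₂Φ = N₂B₁A₂ = μ₀n₁N₂A₂·I₁, giving M = μ₀n₁N₂A₂.
A₂ = πr² = π(1.250×10^-2 m)² = 4.909×10^-4 m².
M = (4π×10⁻⁷)(2950)(170)(4.909×10^-4) = 3.094×10^-4 H.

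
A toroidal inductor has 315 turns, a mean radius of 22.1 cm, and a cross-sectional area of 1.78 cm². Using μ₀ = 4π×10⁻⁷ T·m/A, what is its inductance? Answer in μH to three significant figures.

L ≈ 16.0 μH

For a thin toroid, L = μ₀N²A/(2πR).
L = (4π×10⁻⁷)(315)²(1.780×10^-4) / (2π×0.221 m) = 1.598×10^-5 H.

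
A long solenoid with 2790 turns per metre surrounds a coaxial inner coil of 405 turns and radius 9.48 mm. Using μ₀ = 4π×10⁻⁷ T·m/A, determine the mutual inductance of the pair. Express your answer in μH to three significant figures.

The outer solenoid produces a uniform field B₁ = μ₀n₁I₁ across the inner coil,
so the flux linkage is N₂Φ = N₂B₁A₂ = μ₀n₁N₂A₂·I₁, giving M = μ₀n₁N₂A₂.
A₂ = πr² = π(9.480×10^-3 m)² = 2.823×10^-4 m².
M = (4π×10⁻⁷)(2790)(405)(2.823×10^-4) = 4.009×10^-4 H.

M ≈ 401 μH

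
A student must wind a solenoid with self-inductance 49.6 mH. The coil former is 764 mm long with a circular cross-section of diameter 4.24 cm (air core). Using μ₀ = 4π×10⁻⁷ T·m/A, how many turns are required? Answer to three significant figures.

N ≈ 4620 turns

A = π(d/2)² = π(2.120×10^-2 m)² = 1.412×10^-3 m².
From L = μ₀N²A/ℓ, N = √(Lℓ / (μ₀A)).
N = √[(4.960×10^-2)(0.764) / ((4π×10⁻⁷)×1.412×10^-3)] = √(2.136×10^7) ≈ 4621.4.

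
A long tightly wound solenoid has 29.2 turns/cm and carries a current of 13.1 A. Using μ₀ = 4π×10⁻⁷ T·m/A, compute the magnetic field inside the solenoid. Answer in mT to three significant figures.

B ≈ 48.1 mT

Inside a long solenoid, B = μ₀nI.
B = (4π×10⁻⁷)(2.920×10^3 m⁻¹)(13.1 A) = 4.807×10^-2 T.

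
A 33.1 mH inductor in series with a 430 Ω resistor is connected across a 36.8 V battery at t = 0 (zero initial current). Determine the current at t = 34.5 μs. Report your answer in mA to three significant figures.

I ≈ 30.9 mA

τ = L/R = 3.310×10^-2/430 = 7.698×10^-5 s; final current I_∞ = ε/R = 36.8/430 = 8.558×10^-2 A.
I(t) = I_∞(1 − e^(−t/τ)) with t/τ = 0.448.
I = (8.558×10^-2)(1 − e^(−0.448)) = 3.091×10^-2 A.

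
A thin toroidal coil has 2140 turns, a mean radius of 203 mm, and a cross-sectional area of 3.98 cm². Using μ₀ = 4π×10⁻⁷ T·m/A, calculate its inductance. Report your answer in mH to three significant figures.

For a thin toroid, L = μ₀N²A/(2πR).
L = (4π×10⁻⁷)(2140)²(3.980×10^-4) / (2π×0.203 m) = 1.796×10^-3 H.

L ≈ 1.80 mH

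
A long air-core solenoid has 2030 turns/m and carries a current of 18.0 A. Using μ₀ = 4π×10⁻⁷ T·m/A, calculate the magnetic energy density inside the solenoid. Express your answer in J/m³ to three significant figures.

u ≈ 839 J/m³

B = μ₀nI = (4π×10⁻⁷)(2.030×10^3)(18.0) = 4.592×10^-2 T.
u = B²/(2μ₀) = (4.592×10^-2)²/(2×4π×10⁻⁷) = 838.9 J/m³.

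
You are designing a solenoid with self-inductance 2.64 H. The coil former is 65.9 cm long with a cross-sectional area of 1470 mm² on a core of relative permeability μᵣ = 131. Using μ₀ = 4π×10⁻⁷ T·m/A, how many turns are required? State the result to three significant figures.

A = 1470 mm² = 1.470×10^-3 m².
From L = μ₀μᵣN²A/ℓ, N = √(Lℓ / (μ₀μᵣA)).
N = √[(2.64)(0.659) / ((4π×10⁻⁷)(131)×1.470×10^-3)] = √(7.189×10^6) ≈ 2681.3.

N ≈ 2680 turns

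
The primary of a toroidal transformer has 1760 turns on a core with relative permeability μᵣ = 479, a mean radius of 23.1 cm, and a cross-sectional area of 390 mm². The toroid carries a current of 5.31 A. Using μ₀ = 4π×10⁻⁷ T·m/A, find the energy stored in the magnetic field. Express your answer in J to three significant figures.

L = μ₀μᵣN²A/(2πR) = (4π×10⁻⁷)(479)(1760)²(3.900×10^-4)/(2π×0.231) = 0.501 H.
U = ½LI² = ½(0.501)(5.31)² = 7.063 J.

U ≈ 7.06 J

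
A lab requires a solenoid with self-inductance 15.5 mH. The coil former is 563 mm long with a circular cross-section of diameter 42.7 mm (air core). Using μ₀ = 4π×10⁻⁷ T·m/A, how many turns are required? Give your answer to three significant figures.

A = π(d/2)² = π(2.135×10^-2 m)² = 1.432×10^-3 m².
From L = μ₀N²A/ℓ, N = √(Lℓ / (μ₀A)).
N = √[(1.550×10^-2)(0.563) / ((4π×10⁻⁷)×1.432×10^-3)] = √(4.849×10^6) ≈ 2202.1.

N ≈ 2200 turns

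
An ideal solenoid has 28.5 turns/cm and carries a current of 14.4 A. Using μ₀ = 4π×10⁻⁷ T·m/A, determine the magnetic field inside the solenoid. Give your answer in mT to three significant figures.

Inside a long solenoid, B = μ₀nI.
B = (4π×10⁻⁷)(2.850×10^3 m⁻¹)(14.4 A) = 5.157×10^-2 T.

B ≈ 51.6 mT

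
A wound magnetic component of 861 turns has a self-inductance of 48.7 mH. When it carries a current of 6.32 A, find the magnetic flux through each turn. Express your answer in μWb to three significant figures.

Φ_B ≈ 357 μWb

From L = NΦ_B/I, the flux per turn is Φ_B = LI/N.
Φ_B = (4.870×10^-2 H)(6.32 A)/861 = 3.5747×10^-4 Wb.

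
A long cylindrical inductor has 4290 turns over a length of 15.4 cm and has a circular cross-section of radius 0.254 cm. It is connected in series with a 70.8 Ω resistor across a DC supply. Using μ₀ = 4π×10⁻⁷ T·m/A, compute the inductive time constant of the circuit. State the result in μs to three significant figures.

A = πr² = π(2.540×10^-3 m)² = 2.027×10^-5 m².
L = μ₀N²A/ℓ = (4π×10⁻⁷)(4290)²(2.027×10^-5)/(0.154) = 3.044×10^-3 H.
τ = L/R = (3.044×10^-3)/(70.8) = 4.299×10^-5 s.

τ ≈ 43.0 μs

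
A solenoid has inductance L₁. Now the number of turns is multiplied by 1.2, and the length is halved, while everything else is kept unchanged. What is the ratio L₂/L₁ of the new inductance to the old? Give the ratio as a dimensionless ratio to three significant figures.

For a solenoid, L ∝ μᵣN²A/ℓ.
L₂/L₁ = (1.2)^2 × (0.5)^-1 = 2.88.

L₂/L₁ = 2.88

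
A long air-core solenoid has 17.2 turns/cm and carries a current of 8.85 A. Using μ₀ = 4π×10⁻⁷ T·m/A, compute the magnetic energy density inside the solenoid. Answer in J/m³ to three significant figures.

B = μ₀nI = (4π×10⁻⁷)(1.720×10^3)(8.85) = 1.913×10^-2 T.
u = B²/(2μ₀) = (1.913×10^-2)²/(2×4π×10⁻⁷) = 145.6 J/m³.

u ≈ 146 J/m³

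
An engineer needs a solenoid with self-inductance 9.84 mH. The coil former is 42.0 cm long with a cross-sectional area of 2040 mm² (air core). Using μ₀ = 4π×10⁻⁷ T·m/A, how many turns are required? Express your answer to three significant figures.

A = 2040 mm² = 2.040×10^-3 m².
From L = μ₀N²A/ℓ, N = √(Lℓ / (μ₀A)).
N = √[(9.840×10^-3)(0.42) / ((4π×10⁻⁷)×2.040×10^-3)] = √(1.612×10^6) ≈ 1269.7.

N ≈ 1270 turns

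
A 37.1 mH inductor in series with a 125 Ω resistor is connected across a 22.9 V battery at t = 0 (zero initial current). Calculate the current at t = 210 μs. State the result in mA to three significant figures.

I ≈ 92.9 mA

τ = L/R = 3.710×10^-2/125 = 2.968×10^-4 s; final current I_∞ = ε/R = 22.9/125 = 0.1832 A.
I(t) = I_∞(1 − e^(−t/τ)) with t/τ = 0.708.
I = (0.1832)(1 − e^(−0.708)) = 9.291×10^-2 A.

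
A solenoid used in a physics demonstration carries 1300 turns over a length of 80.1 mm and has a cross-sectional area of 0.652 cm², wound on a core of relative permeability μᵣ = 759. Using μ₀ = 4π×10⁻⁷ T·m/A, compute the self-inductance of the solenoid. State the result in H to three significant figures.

L ≈ 1.31 H

A = 0.652 cm² = 6.520×10^-5 m².
For a long solenoid, L = μ₀μᵣN²A/ℓ.
L = (4π×10⁻⁷)(759)(1300)²(6.520×10^-5)/(8.010×10^-2 m) = 1.312 H.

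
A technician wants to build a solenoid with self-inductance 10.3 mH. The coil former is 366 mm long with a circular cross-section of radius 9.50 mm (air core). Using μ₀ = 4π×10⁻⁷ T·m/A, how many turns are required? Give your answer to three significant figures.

A = πr² = π(9.500×10^-3 m)² = 2.835×10^-4 m².
From L = μ₀N²A/ℓ, N = √(Lℓ / (μ₀A)).
N = √[(1.030×10^-2)(0.366) / ((4π×10⁻⁷)×2.835×10^-4)] = √(1.058×10^7) ≈ 3252.8.

N ≈ 3250 turns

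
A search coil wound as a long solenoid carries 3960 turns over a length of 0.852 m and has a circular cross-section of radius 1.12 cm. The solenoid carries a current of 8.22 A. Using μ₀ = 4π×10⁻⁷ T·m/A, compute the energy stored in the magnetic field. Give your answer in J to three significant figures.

A = πr² = π(1.120×10^-2 m)² = 3.941×10^-4 m².
L = μ₀N²A/ℓ = (4π×10⁻⁷)(3960)²(3.941×10^-4)/(0.852) = 9.1148×10^-3 H.
U = ½LI² = ½(9.1148×10^-3)(8.22)² = 0.3079 J.

U ≈ 0.308 J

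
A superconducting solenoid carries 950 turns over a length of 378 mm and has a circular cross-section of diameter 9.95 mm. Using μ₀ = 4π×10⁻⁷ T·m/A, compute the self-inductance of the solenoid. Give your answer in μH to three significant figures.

L ≈ 233 μH

A = π(d/2)² = π(4.975×10^-3 m)² = 7.776×10^-5 m².
For a long solenoid, L = μ₀N²A/ℓ.
L = (4π×10⁻⁷)(950)²(7.776×10^-5)/(0.378 m) = 2.333×10^-4 H.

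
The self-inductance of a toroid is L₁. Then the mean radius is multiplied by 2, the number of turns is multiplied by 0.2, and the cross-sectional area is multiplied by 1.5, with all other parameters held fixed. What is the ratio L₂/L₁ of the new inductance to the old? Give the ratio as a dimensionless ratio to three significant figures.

L₂/L₁ = 0.0300

For a toroid, L ∝ μᵣN²A/R.
L₂/L₁ = (2)^-1 × (0.2)^2 × (1.5) = 0.0300.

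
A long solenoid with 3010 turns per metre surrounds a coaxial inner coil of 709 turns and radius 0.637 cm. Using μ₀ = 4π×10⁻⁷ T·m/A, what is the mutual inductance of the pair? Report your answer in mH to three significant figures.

M ≈ 0.342 mH

The outer solenoid produces a uniform field B₁ = μ₀n₁I₁ across the inner coil,
so the flux linkage is N₂Φ = N₂B₁A₂ = μ₀n₁N₂A₂·I₁, giving M = μ₀n₁N₂A₂.
A₂ = πr² = π(6.370×10^-3 m)² = 1.2748×10^-4 m².
M = (4π×10⁻⁷)(3010)(709)(1.2748×10^-4) = 3.419×10^-4 H.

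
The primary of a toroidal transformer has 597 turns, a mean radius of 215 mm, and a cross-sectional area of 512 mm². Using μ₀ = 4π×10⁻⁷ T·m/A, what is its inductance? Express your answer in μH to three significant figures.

L ≈ 170 μH

For a thin toroid, L = μ₀N²A/(2πR).
L = (4π×10⁻⁷)(597)²(5.120×10^-4) / (2π×0.215 m) = 1.698×10^-4 H.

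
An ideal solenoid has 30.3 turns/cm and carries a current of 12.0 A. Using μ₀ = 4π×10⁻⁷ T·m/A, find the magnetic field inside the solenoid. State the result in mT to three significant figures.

B ≈ 45.7 mT

Inside a long solenoid, B = μ₀nI.
B = (4π×10⁻⁷)(3.030×10^3 m⁻¹)(12.0 A) = 4.569×10^-2 T.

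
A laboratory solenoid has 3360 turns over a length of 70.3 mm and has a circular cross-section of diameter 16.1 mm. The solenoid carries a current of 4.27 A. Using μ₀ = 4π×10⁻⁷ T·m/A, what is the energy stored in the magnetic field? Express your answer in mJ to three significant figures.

A = π(d/2)² = π(8.050×10^-3 m)² = 2.036×10^-4 m².
L = μ₀N²A/ℓ = (4π×10⁻⁷)(3360)²(2.036×10^-4)/(7.030×10^-2) = 4.108×10^-2 H.
U = ½LI² = ½(4.108×10^-2)(4.27)² = 0.3745 J.

U ≈ 375 mJ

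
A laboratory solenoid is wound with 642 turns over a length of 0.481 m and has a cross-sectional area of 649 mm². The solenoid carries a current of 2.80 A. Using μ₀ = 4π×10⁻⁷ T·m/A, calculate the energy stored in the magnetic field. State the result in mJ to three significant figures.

U ≈ 2.74 mJ

A = 649 mm² = 6.490×10^-4 m².
L = μ₀N²A/ℓ = (4π×10⁻⁷)(642)²(6.490×10^-4)/(0.481) = 6.988×10^-4 H.
U = ½LI² = ½(6.988×10^-4)(2.80)² = 2.739×10^-3 J.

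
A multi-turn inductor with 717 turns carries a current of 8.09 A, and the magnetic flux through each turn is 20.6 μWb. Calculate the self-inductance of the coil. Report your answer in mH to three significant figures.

Self-inductance is defined by L = NΦ_B/I (flux linkage over current).
L = (717)(2.060×10^-5 Wb)/(8.09 A) = 1.826×10^-3 H.

L ≈ 1.83 mH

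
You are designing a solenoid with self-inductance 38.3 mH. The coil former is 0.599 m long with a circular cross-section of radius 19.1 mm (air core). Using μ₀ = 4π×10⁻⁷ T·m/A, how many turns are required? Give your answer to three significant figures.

A = πr² = π(1.910×10^-2 m)² = 1.146×10^-3 m².
From L = μ₀N²A/ℓ, N = √(Lℓ / (μ₀A)).
N = √[(3.830×10^-2)(0.599) / ((4π×10⁻⁷)×1.146×10^-3)] = √(1.593×10^7) ≈ 3991.2.

N ≈ 3990 turns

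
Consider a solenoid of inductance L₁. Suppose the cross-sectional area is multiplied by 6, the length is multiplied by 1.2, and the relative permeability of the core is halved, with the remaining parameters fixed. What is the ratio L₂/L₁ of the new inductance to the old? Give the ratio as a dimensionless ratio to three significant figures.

L₂/L₁ = 2.50

For a solenoid, L ∝ μᵣN²A/ℓ.
L₂/L₁ = (6) × (1.2)^-1 × (0.5) = 2.50.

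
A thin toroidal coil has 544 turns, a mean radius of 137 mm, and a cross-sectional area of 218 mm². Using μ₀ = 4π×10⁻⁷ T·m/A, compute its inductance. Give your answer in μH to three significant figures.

L ≈ 94.2 μH

For a thin toroid, L = μ₀N²A/(2πR).
L = (4π×10⁻⁷)(544)²(2.180×10^-4) / (2π×0.137 m) = 9.418×10^-5 H.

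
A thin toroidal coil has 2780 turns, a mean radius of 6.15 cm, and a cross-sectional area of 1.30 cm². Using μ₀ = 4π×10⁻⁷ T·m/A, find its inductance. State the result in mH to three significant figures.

L ≈ 3.27 mH

For a thin toroid, L = μ₀N²A/(2πR).
L = (4π×10⁻⁷)(2780)²(1.300×10^-4) / (2π×6.150×10^-2 m) = 3.267×10^-3 H.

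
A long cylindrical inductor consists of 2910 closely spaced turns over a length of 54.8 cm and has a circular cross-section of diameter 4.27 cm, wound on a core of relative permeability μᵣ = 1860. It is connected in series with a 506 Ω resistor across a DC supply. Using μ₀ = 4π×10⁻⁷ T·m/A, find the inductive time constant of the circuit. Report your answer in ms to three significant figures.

A = π(d/2)² = π(2.135×10^-2 m)² = 1.432×10^-3 m².
L = μ₀μᵣN²A/ℓ = (4π×10⁻⁷)(1860)(2910)²(1.432×10^-3)/(0.548) = 51.72 H.
τ = L/R = (51.72)/(506) = 0.1022 s.

τ ≈ 102 ms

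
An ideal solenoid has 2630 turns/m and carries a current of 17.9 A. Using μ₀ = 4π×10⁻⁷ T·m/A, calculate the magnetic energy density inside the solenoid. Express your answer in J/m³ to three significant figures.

B = μ₀nI = (4π×10⁻⁷)(2.630×10^3)(17.9) = 5.916×10^-2 T.
u = B²/(2μ₀) = (5.916×10^-2)²/(2×4π×10⁻⁷) = 1.393×10^3 J/m³.

u ≈ 1390 J/m³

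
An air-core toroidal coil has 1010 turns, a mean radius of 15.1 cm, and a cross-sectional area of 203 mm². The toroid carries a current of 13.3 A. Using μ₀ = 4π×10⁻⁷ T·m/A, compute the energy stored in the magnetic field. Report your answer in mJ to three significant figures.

L = μ₀N²A/(2πR) = (4π×10⁻⁷)(1010)²(2.030×10^-4)/(2π×0.151) = 2.743×10^-4 H.
U = ½LI² = ½(2.743×10^-4)(13.3)² = 2.426×10^-2 J.

U ≈ 24.3 mJ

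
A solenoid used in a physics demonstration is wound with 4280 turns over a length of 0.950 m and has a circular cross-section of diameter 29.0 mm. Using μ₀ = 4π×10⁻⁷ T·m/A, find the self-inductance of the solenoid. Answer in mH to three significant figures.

L ≈ 16.0 mH

A = π(d/2)² = π(1.450×10^-2 m)² = 6.605×10^-4 m².
For a long solenoid, L = μ₀N²A/ℓ.
L = (4π×10⁻⁷)(4280)²(6.605×10^-4)/(0.95 m) = 1.601×10^-2 H.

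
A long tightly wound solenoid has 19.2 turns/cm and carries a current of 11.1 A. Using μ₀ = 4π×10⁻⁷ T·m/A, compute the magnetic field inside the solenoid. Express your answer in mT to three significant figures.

B ≈ 26.8 mT

Inside a long solenoid, B = μ₀nI.
B = (4π×10⁻⁷)(1.920×10^3 m⁻¹)(11.1 A) = 2.678×10^-2 T.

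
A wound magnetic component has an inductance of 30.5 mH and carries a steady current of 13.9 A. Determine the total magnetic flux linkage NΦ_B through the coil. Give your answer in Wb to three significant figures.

NΦ_B ≈ 0.424 Wb

From L = NΦ_B/I, the flux linkage is NΦ_B = LI.
NΦ_B = (3.050×10^-2 H)(13.9 A) = 0.4239 Wb.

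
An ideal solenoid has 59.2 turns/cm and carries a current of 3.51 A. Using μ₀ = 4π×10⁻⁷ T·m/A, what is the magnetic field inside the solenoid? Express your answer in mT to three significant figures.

Inside a long solenoid, B = μ₀nI.
B = (4π×10⁻⁷)(5.920×10^3 m⁻¹)(3.51 A) = 2.611×10^-2 T.

B ≈ 26.1 mT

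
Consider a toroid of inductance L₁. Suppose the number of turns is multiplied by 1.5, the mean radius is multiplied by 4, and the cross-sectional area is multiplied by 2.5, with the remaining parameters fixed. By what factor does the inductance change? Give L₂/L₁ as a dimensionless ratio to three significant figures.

L₂/L₁ = 1.41

For a toroid, L ∝ μᵣN²A/R.
L₂/L₁ = (1.5)^2 × (4)^-1 × (2.5) = 1.41.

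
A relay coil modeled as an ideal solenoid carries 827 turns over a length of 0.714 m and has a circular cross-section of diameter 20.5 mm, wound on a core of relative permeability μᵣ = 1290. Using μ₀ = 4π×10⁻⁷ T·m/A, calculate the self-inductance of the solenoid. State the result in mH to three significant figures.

L ≈ 513 mH

A = π(d/2)² = π(1.025×10^-2 m)² = 3.301×10^-4 m².
For a long solenoid, L = μ₀μᵣN²A/ℓ.
L = (4π×10⁻⁷)(1290)(827)²(3.301×10^-4)/(0.714 m) = 0.5125 H.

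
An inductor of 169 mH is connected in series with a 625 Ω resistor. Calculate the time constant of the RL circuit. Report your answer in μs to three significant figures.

τ = L/R = (0.169 H)/(625 Ω) = 2.704×10^-4 s.

τ ≈ 270 μs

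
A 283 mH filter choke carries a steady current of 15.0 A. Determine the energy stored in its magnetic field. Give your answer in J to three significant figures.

U ≈ 31.8 J

Stored magnetic energy: U = ½LI².
U = ½(0.283 H)(15.0 A)² = 31.84 J.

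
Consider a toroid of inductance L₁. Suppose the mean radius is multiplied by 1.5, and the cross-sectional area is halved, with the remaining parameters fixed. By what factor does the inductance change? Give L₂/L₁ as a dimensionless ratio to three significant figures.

For a toroid, L ∝ μᵣN²A/R.
L₂/L₁ = (1.5)^-1 × (0.5) = 0.333.

L₂/L₁ = 0.333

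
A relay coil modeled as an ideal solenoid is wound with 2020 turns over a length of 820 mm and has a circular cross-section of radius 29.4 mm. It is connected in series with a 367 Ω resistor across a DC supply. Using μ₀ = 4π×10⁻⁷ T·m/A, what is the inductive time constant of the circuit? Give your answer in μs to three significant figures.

τ ≈ 46.3 μs

A = πr² = π(2.940×10^-2 m)² = 2.715×10^-3 m².
L = μ₀N²A/ℓ = (4π×10⁻⁷)(2020)²(2.715×10^-3)/(0.82) = 1.698×10^-2 H.
τ = L/R = (1.698×10^-2)/(367) = 4.627×10^-5 s.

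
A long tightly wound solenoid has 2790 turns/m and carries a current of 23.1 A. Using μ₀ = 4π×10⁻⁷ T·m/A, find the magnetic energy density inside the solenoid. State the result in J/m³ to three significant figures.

u ≈ 2610 J/m³

B = μ₀nI = (4π×10⁻⁷)(2.790×10^3)(23.1) = 8.099×10^-2 T.
u = B²/(2μ₀) = (8.099×10^-2)²/(2×4π×10⁻⁷) = 2.610×10^3 J/m³.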